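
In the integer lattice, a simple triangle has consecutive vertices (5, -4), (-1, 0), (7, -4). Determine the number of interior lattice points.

1

Using the shoelace formula, 2A = |(5·0 − (-1)·(-4)) + ((-1)·(-4) − 7·0) + (7·(-4) − 5·(-4))| = 8, so the area is 4.
Summing gcd(|Δx|,|Δy|) over the edges gives the boundary count: gcd(6,4) + gcd(8,4) + gcd(2,0) = 2+4+2 = 8.
By Pick's theorem A = I + B/2 − 1, so I = 4 − 8/2 + 1 = 1.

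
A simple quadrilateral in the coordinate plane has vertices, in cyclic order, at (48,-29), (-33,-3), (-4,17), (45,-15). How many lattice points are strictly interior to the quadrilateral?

1481

By the shoelace formula, twice the signed area is |(48·(-3) − (-33)·(-29)) + ((-33)·17 − (-4)·(-3)) + ((-4)·(-15) − 45·17) + (45·(-29) − 48·(-15))| = 2964, so the area is 1482.
The number of boundary lattice points is Σ gcd(|Δx|,|Δy|) = gcd(81,26) + gcd(29,20) + gcd(49,32) + gcd(3,14) = 1+1+1+1 = 4.
Pick's theorem gives I = A − B/2 + 1 = 1482 − 4/2 + 1 = 1481.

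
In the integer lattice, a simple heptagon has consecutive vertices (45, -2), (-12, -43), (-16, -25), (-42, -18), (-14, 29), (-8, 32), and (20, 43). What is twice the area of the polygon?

The shoelace formula gives twice the area as |[45·(-43) − (-12)·(-2)] + [(-12)·(-25) − (-16)·(-43)] + [(-16)·(-18) − (-42)·(-25)] + [(-42)·29 − (-14)·(-18)] + [(-14)·32 − (-8)·29] + [(-8)·43 − 20·32] + [20·(-2) − 45·43]| = 7754, so the area is 3877.

7754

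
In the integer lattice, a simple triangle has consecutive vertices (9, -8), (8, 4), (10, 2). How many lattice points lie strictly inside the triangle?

Using the shoelace formula, 2A = |(9·4 − 8·(-8)) + (8·2 − 10·4) + (10·(-8) − 9·2)| = 22, so the area is 11.
The number of boundary lattice points is Σ gcd(|Δx|,|Δy|) = gcd(1,12) + gcd(2,2) + gcd(1,10) = 1+2+1 = 4.
By Pick's theorem A = I + B/2 − 1, so I = 11 − 4/2 + 1 = 10.

10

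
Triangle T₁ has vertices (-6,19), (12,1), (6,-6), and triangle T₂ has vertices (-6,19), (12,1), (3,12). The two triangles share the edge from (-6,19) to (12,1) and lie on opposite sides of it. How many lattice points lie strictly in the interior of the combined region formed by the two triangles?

134

The union is the simple quadrilateral with vertices (-6,19), (6,-6), (12,1), (3,12) in order.
Using the shoelace formula, 2A = |((-6)·(-6) − 6·19) + (6·1 − 12·(-6)) + (12·12 − 3·1) + (3·19 − (-6)·12)| = 270, so the area is 135.
Along each edge there are gcd(|Δx|,|Δy|)+1 lattice points, so counting each shared vertex once the boundary has gcd(12,25) + gcd(6,7) + gcd(9,11) + gcd(9,7) = 1+1+1+1 = 4.
By Pick's theorem I = A − B/2 + 1 = 135 − 4/2 + 1 = 134.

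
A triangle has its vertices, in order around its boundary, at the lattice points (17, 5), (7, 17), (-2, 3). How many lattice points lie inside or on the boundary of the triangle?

Using the shoelace formula, 2A = |[17·17 − 7·5] + [7·3 − (-2)·17] + [(-2)·5 − 17·3]| = 248, so the area is 124.
Summing gcd(|Δx|,|Δy|) over the edges gives the boundary count: gcd(10,12) + gcd(9,14) + gcd(19,2) = 2+1+1 = 4.
Pick's theorem gives I = A − B/2 + 1 = 124 − 4/2 + 1 = 123, so the closed region contains I + B = 123 + 4 = 127 lattice points.

127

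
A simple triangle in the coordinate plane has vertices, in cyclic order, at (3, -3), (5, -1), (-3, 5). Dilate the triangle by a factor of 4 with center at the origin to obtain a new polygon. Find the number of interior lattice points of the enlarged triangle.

The shoelace formula gives twice the area as |[3·(-1) − 5·(-3)] + [5·5 − (-3)·(-1)] + [(-3)·(-3) − 3·5]| = 28, so the area is 14.
Along each edge there are gcd(|Δx|,|Δy|)+1 lattice points, so counting each shared vertex once the boundary has gcd(2,2) + gcd(8,6) + gcd(6,8) = 2+2+2 = 6.
Scaling by 4 multiplies the area by 4² = 16 (so the new area is 224) and multiplies the boundary lattice-point count by 4, giving 24.
By Pick's theorem, the interior count of the dilated polygon is 224 − 24/2 + 1 = 213.

213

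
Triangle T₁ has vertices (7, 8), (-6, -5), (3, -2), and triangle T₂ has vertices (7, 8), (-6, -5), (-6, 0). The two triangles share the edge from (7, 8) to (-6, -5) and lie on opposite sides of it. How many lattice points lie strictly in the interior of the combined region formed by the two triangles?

The union is the simple quadrilateral with vertices (7, 8), (3, -2), (-6, -5), (-6, 0) in order.
By the shoelace formula, twice the signed area is |(7·(-2) − 3·8) + (3·(-5) − (-6)·(-2)) + ((-6)·0 − (-6)·(-5)) + ((-6)·8 − 7·0)| = 143, so the area is 143/2.
Summing gcd(|Δx|,|Δy|) over the edges gives the boundary count: gcd(4,10) + gcd(9,3) + gcd(0,5) + gcd(13,8) = 2+3+5+1 = 11.
By Pick's theorem I = A − B/2 + 1 = 143/2 − 11/2 + 1 = 67.

67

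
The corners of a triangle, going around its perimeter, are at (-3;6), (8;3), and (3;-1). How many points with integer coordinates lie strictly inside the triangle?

29

By the shoelace formula, twice the signed area is |((-3)·3 − 8·6) + (8·(-1) − 3·3) + (3·6 − (-3)·(-1))| = 59, so the area is 29.5.
The number of boundary lattice points is Σ gcd(|Δx|,|Δy|) = gcd(11,3) + gcd(5,4) + gcd(6,7) = 1+1+1 = 3.
By Pick's theorem A = I + B/2 − 1, so I = 29.5 − 3/2 + 1 = 29.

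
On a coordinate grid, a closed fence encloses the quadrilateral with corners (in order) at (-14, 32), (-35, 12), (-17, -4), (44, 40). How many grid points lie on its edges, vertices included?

6

Along each edge there are gcd(|Δx|,|Δy|)+1 lattice points, so counting each shared vertex once the boundary has gcd(21,20) + gcd(18,16) + gcd(61,44) + gcd(58,8) = 1+2+1+2 = 6.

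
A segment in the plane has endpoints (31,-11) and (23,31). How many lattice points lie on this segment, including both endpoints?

The number of lattice points on a segment between lattice points is gcd(|Δx|,|Δy|) + 1 = gcd(8,42) + 1 = 2 + 1 = 3.

3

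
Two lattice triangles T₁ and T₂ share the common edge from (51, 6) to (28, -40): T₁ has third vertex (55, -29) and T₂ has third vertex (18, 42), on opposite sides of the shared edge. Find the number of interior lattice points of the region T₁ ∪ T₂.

1665

The union is the simple quadrilateral with vertices (51, 6), (55, -29), (28, -40), (18, 42) in order.
The shoelace formula gives twice the area as |(51·(-29) − 55·6) + (55·(-40) − 28·(-29)) + (28·42 − 18·(-40)) + (18·6 − 51·42)| = 3335, so the area is 3335/2.
The number of boundary lattice points is Σ gcd(|Δx|,|Δy|) = gcd(4,35) + gcd(27,11) + gcd(10,82) + gcd(33,36) = 1+1+2+3 = 7.
By Pick's theorem I = A − B/2 + 1 = 3335/2 − 7/2 + 1 = 1665.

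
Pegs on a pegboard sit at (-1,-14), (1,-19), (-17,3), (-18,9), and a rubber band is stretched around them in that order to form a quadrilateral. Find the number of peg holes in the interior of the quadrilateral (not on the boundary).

61

Using the shoelace formula, 2A = |[(-1)·(-19) − 1·(-14)] + [1·3 − (-17)·(-19)] + [(-17)·9 − (-18)·3] + [(-18)·(-14) − (-1)·9]| = 125, so the area is 62.5.
The number of boundary lattice points is Σ gcd(|Δx|,|Δy|) = gcd(2,5) + gcd(18,22) + gcd(1,6) + gcd(17,23) = 1+2+1+1 = 5.
By Pick's theorem A = I + B/2 − 1, so I = 62.5 − 5/2 + 1 = 61.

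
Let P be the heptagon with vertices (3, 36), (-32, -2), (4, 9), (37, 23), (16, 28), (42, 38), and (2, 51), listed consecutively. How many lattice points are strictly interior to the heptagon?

1352

By the shoelace formula, twice the signed area is |[3·(-2) − (-32)·36] + [(-32)·9 − 4·(-2)] + [4·23 − 37·9] + [37·28 − 16·23] + [16·38 − 42·28] + [42·51 − 2·38] + [2·36 − 3·51]| = 2710, so the area is 1355.
Summing gcd(|Δx|,|Δy|) over the edges gives the boundary count: gcd(35,38) + gcd(36,11) + gcd(33,14) + gcd(21,5) + gcd(26,10) + gcd(40,13) + gcd(1,15) = 1+1+1+1+2+1+1 = 8.
Pick's theorem gives I = A − B/2 + 1 = 1355 − 8/2 + 1 = 1352.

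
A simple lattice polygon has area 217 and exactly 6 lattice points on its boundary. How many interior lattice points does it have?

215

Pick's theorem A = I + B/2 − 1 rearranges to I = A − B/2 + 1 = 217 − 6/2 + 1 = 215.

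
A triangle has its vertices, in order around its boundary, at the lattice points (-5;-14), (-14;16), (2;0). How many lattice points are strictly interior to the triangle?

Using the shoelace formula, 2A = |[(-5)·16 − (-14)·(-14)] + [(-14)·0 − 2·16] + [2·(-14) − (-5)·0]| = 336, so the area is 168.
Along each edge there are gcd(|Δx|,|Δy|)+1 lattice points, so counting each shared vertex once the boundary has gcd(9,30) + gcd(16,16) + gcd(7,14) = 3+16+7 = 26.
By Pick's theorem A = I + B/2 − 1, so I = 168 − 26/2 + 1 = 156.

156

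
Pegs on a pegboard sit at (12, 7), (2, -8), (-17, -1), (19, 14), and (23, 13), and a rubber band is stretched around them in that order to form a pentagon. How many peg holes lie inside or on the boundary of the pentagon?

The shoelace formula gives twice the area as |[12·(-8) − 2·7] + [2·(-1) − (-17)·(-8)] + [(-17)·14 − 19·(-1)] + [19·13 − 23·14] + [23·7 − 12·13]| = 537, so the area is 268.5.
Along each edge there are gcd(|Δx|,|Δy|)+1 lattice points, so counting each shared vertex once the boundary has gcd(10,15) + gcd(19,7) + gcd(36,15) + gcd(4,1) + gcd(11,6) = 5+1+3+1+1 = 11.
Pick's theorem gives I = A − B/2 + 1 = 268.5 − 11/2 + 1 = 264, so the closed region contains I + B = 264 + 11 = 275 lattice points.

275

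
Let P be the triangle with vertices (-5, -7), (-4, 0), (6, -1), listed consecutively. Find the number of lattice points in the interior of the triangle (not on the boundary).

35

The shoelace formula gives twice the area as |((-5)·0 − (-4)·(-7)) + ((-4)·(-1) − 6·0) + (6·(-7) − (-5)·(-1))| = 71, so the area is 71/2.
The number of boundary lattice points is Σ gcd(|Δx|,|Δy|) = gcd(1,7) + gcd(10,1) + gcd(11,6) = 1+1+1 = 3.
By Pick's theorem A = I + B/2 − 1, so I = 71/2 − 3/2 + 1 = 35.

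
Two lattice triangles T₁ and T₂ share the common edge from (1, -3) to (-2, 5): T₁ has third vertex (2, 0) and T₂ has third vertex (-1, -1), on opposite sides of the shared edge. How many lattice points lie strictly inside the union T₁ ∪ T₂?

12

The union is the simple quadrilateral with vertices (1, -3), (2, 0), (-2, 5), (-1, -1) in order.
Using the shoelace formula, 2A = |(1·0 − 2·(-3)) + (2·5 − (-2)·0) + ((-2)·(-1) − (-1)·5) + ((-1)·(-3) − 1·(-1))| = 27, so the area is 27/2.
The number of boundary lattice points is Σ gcd(|Δx|,|Δy|) = gcd(1,3) + gcd(4,5) + gcd(1,6) + gcd(2,2) = 1+1+1+2 = 5.
By Pick's theorem I = A − B/2 + 1 = 27/2 − 5/2 + 1 = 12.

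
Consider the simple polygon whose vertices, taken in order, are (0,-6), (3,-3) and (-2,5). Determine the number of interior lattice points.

The shoelace formula gives twice the area as |(0·(-3) − 3·(-6)) + (3·5 − (-2)·(-3)) + ((-2)·(-6) − 0·5)| = 39, so the area is 19.5.
The number of boundary lattice points is Σ gcd(|Δx|,|Δy|) = gcd(3,3) + gcd(5,8) + gcd(2,11) = 3+1+1 = 5.
By Pick's theorem A = I + B/2 − 1, so I = 19.5 − 5/2 + 1 = 18.

18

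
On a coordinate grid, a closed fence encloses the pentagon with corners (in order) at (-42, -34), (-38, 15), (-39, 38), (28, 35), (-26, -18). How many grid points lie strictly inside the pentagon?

2329

By the shoelace formula, twice the signed area is |((-42)·15 − (-38)·(-34)) + ((-38)·38 − (-39)·15) + ((-39)·35 − 28·38) + (28·(-18) − (-26)·35) + ((-26)·(-34) − (-42)·(-18))| = 4676, so the area is 2338.
Along each edge there are gcd(|Δx|,|Δy|)+1 lattice points, so counting each shared vertex once the boundary has gcd(4,49) + gcd(1,23) + gcd(67,3) + gcd(54,53) + gcd(16,16) = 1+1+1+1+16 = 20.
By Pick's theorem A = I + B/2 − 1, so I = 2338 − 20/2 + 1 = 2329.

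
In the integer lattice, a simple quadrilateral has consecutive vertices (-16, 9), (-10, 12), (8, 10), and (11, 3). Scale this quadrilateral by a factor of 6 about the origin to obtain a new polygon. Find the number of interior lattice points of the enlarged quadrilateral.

4240

By the shoelace formula, twice the signed area is |((-16)·12 − (-10)·9) + ((-10)·10 − 8·12) + (8·3 − 11·10) + (11·9 − (-16)·3)| = 237, so the area is 118.5.
Summing gcd(|Δx|,|Δy|) over the edges gives the boundary count: gcd(6,3) + gcd(18,2) + gcd(3,7) + gcd(27,6) = 3+2+1+3 = 9.
Scaling by 6 multiplies the area by 6² = 36 (so the new area is 4266) and multiplies the boundary lattice-point count by 6, giving 54.
By Pick's theorem, the interior count of the dilated polygon is 4266 − 54/2 + 1 = 4240.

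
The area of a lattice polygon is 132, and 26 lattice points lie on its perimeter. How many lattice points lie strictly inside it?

120

Pick's theorem A = I + B/2 − 1 rearranges to I = A − B/2 + 1 = 132 − 26/2 + 1 = 120.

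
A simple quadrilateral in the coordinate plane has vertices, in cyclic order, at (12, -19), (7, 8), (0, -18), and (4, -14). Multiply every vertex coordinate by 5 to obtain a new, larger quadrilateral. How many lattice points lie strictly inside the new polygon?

3321

Using the shoelace formula, 2A = |(12·8 − 7·(-19)) + (7·(-18) − 0·8) + (0·(-14) − 4·(-18)) + (4·(-19) − 12·(-14))| = 267, so the area is 133.5.
Summing gcd(|Δx|,|Δy|) over the edges gives the boundary count: gcd(5,27) + gcd(7,26) + gcd(4,4) + gcd(8,5) = 1+1+4+1 = 7.
Scaling by 5 multiplies the area by 5² = 25 (so the new area is 6675/2) and multiplies the boundary lattice-point count by 5, giving 35.
By Pick's theorem, the interior count of the dilated polygon is 6675/2 − 35/2 + 1 = 3321.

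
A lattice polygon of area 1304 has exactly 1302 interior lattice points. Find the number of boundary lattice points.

Pick's theorem gives A = I + B/2 − 1, so B = 2(A − I + 1) = 2(1304 − 1302 + 1) = 6.

6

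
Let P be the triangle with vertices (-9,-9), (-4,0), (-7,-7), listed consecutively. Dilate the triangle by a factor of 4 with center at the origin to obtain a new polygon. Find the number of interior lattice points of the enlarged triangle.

57

The shoelace formula gives twice the area as |[(-9)·0 − (-4)·(-9)] + [(-4)·(-7) − (-7)·0] + [(-7)·(-9) − (-9)·(-7)]| = 8, so the area is 4.
Summing gcd(|Δx|,|Δy|) over the edges gives the boundary count: gcd(5,9) + gcd(3,7) + gcd(2,2) = 1+1+2 = 4.
Scaling by 4 multiplies the area by 4² = 16 (so the new area is 64) and multiplies the boundary lattice-point count by 4, giving 16.
By Pick's theorem, the interior count of the dilated polygon is 64 − 16/2 + 1 = 57.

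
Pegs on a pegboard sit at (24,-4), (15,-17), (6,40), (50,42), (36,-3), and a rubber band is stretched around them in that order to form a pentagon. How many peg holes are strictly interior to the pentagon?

1561

The shoelace formula gives twice the area as |(24·(-17) − 15·(-4)) + (15·40 − 6·(-17)) + (6·42 − 50·40) + (50·(-3) − 36·42) + (36·(-4) − 24·(-3))| = 3128, so the area is 1564.
Summing gcd(|Δx|,|Δy|) over the edges gives the boundary count: gcd(9,13) + gcd(9,57) + gcd(44,2) + gcd(14,45) + gcd(12,1) = 1+3+2+1+1 = 8.
By Pick's theorem A = I + B/2 − 1, so I = 1564 − 8/2 + 1 = 1561.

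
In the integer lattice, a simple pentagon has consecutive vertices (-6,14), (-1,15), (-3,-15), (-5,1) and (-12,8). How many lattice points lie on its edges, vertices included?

18

The number of boundary lattice points is Σ gcd(|Δx|,|Δy|) = gcd(5,1) + gcd(2,30) + gcd(2,16) + gcd(7,7) + gcd(6,6) = 1+2+2+7+6 = 18.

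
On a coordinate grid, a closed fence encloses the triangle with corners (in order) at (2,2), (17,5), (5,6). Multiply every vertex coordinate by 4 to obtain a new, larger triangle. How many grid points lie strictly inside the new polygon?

399

Using the shoelace formula, 2A = |[2·5 − 17·2] + [17·6 − 5·5] + [5·2 − 2·6]| = 51, so the area is 51/2.
Summing gcd(|Δx|,|Δy|) over the edges gives the boundary count: gcd(15,3) + gcd(12,1) + gcd(3,4) = 3+1+1 = 5.
Scaling by 4 multiplies the area by 4² = 16 (so the new area is 408) and multiplies the boundary lattice-point count by 4, giving 20.
By Pick's theorem, the interior count of the dilated polygon is 408 − 20/2 + 1 = 399.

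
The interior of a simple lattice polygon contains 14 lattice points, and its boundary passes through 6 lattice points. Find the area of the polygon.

By Pick's theorem, A = I + B/2 − 1 = 14 + 6/2 − 1 = 16.

16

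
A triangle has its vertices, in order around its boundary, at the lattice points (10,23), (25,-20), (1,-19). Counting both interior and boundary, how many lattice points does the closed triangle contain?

Using the shoelace formula, 2A = |[10·(-20) − 25·23] + [25·(-19) − 1·(-20)] + [1·23 − 10·(-19)]| = 1017, so the area is 1017/2.
Summing gcd(|Δx|,|Δy|) over the edges gives the boundary count: gcd(15,43) + gcd(24,1) + gcd(9,42) = 1+1+3 = 5.
Pick's theorem gives I = A − B/2 + 1 = 1017/2 − 5/2 + 1 = 507, so the closed region contains I + B = 507 + 5 = 512 lattice points.

512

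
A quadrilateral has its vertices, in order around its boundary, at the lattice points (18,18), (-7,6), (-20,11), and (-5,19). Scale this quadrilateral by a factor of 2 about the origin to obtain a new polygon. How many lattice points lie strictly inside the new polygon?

The shoelace formula gives twice the area as |[18·6 − (-7)·18] + [(-7)·11 − (-20)·6] + [(-20)·19 − (-5)·11] + [(-5)·18 − 18·19]| = 480, so the area is 240.
Summing gcd(|Δx|,|Δy|) over the edges gives the boundary count: gcd(25,12) + gcd(13,5) + gcd(15,8) + gcd(23,1) = 1+1+1+1 = 4.
Scaling by 2 multiplies the area by 2² = 4 (so the new area is 960) and multiplies the boundary lattice-point count by 2, giving 8.
By Pick's theorem, the interior count of the dilated polygon is 960 − 8/2 + 1 = 957.

957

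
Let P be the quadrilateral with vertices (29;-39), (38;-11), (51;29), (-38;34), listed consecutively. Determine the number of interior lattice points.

3078

Using the shoelace formula, 2A = |[29·(-11) − 38·(-39)] + [38·29 − 51·(-11)] + [51·34 − (-38)·29] + [(-38)·(-39) − 29·34]| = 6158, so the area is 3079.
Along each edge there are gcd(|Δx|,|Δy|)+1 lattice points, so counting each shared vertex once the boundary has gcd(9,28) + gcd(13,40) + gcd(89,5) + gcd(67,73) = 1+1+1+1 = 4.
Pick's theorem gives I = A − B/2 + 1 = 3079 − 4/2 + 1 = 3078.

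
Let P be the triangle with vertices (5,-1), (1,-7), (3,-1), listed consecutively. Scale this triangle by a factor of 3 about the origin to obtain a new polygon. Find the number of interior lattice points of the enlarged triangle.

46

Using the shoelace formula, 2A = |[5·(-7) − 1·(-1)] + [1·(-1) − 3·(-7)] + [3·(-1) − 5·(-1)]| = 12, so the area is 6.
The number of boundary lattice points is Σ gcd(|Δx|,|Δy|) = gcd(4,6) + gcd(2,6) + gcd(2,0) = 2+2+2 = 6.
Scaling by 3 multiplies the area by 3² = 9 (so the new area is 54) and multiplies the boundary lattice-point count by 3, giving 18.
By Pick's theorem, the interior count of the dilated polygon is 54 − 18/2 + 1 = 46.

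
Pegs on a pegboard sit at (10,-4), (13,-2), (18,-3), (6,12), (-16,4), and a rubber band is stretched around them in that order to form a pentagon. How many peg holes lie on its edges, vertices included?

Along each edge there are gcd(|Δx|,|Δy|)+1 lattice points, so counting each shared vertex once the boundary has gcd(3,2) + gcd(5,1) + gcd(12,15) + gcd(22,8) + gcd(26,8) = 1+1+3+2+2 = 9.

9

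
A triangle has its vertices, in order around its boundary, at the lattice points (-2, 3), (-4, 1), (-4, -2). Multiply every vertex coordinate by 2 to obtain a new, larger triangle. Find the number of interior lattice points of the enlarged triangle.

Using the shoelace formula, 2A = |[(-2)·1 − (-4)·3] + [(-4)·(-2) − (-4)·1] + [(-4)·3 − (-2)·(-2)]| = 6, so the area is 3.
Along each edge there are gcd(|Δx|,|Δy|)+1 lattice points, so counting each shared vertex once the boundary has gcd(2,2) + gcd(0,3) + gcd(2,5) = 2+3+1 = 6.
Scaling by 2 multiplies the area by 2² = 4 (so the new area is 12) and multiplies the boundary lattice-point count by 2, giving 12.
By Pick's theorem, the interior count of the dilated polygon is 12 − 12/2 + 1 = 7.

7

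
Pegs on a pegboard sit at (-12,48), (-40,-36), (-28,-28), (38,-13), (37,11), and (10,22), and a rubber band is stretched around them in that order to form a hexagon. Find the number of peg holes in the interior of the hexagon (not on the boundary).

3101

The shoelace formula gives twice the area as |((-12)·(-36) − (-40)·48) + ((-40)·(-28) − (-28)·(-36)) + ((-28)·(-13) − 38·(-28)) + (38·11 − 37·(-13)) + (37·22 − 10·11) + (10·48 − (-12)·22)| = 6239, so the area is 3119.5.
Along each edge there are gcd(|Δx|,|Δy|)+1 lattice points, so counting each shared vertex once the boundary has gcd(28,84) + gcd(12,8) + gcd(66,15) + gcd(1,24) + gcd(27,11) + gcd(22,26) = 28+4+3+1+1+2 = 39.
Pick's theorem gives I = A − B/2 + 1 = 3119.5 − 39/2 + 1 = 3101.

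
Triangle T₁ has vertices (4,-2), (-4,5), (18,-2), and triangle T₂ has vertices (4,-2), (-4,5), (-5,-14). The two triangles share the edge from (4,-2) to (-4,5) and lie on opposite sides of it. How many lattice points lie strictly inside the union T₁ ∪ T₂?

120

The union is the simple quadrilateral with vertices (4,-2), (18,-2), (-4,5), (-5,-14) in order.
Using the shoelace formula, 2A = |[4·(-2) − 18·(-2)] + [18·5 − (-4)·(-2)] + [(-4)·(-14) − (-5)·5] + [(-5)·(-2) − 4·(-14)]| = 257, so the area is 257/2.
Summing gcd(|Δx|,|Δy|) over the edges gives the boundary count: gcd(14,0) + gcd(22,7) + gcd(1,19) + gcd(9,12) = 14+1+1+3 = 19.
By Pick's theorem I = A − B/2 + 1 = 257/2 − 19/2 + 1 = 120.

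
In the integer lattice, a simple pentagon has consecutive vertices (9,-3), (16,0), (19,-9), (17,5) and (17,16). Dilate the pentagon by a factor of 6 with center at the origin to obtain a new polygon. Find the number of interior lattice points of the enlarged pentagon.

2539

By the shoelace formula, twice the signed area is |(9·0 − 16·(-3)) + (16·(-9) − 19·0) + (19·5 − 17·(-9)) + (17·16 − 17·5) + (17·(-3) − 9·16)| = 144, so the area is 72.
Along each edge there are gcd(|Δx|,|Δy|)+1 lattice points, so counting each shared vertex once the boundary has gcd(7,3) + gcd(3,9) + gcd(2,14) + gcd(0,11) + gcd(8,19) = 1+3+2+11+1 = 18.
Scaling by 6 multiplies the area by 6² = 36 (so the new area is 2592) and multiplies the boundary lattice-point count by 6, giving 108.
By Pick's theorem, the interior count of the dilated polygon is 2592 − 108/2 + 1 = 2539.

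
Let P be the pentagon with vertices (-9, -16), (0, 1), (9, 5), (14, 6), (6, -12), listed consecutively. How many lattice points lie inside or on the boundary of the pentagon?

By the shoelace formula, twice the signed area is |((-9)·1 − 0·(-16)) + (0·5 − 9·1) + (9·6 − 14·5) + (14·(-12) − 6·6) + (6·(-16) − (-9)·(-12))| = 442, so the area is 221.
Along each edge there are gcd(|Δx|,|Δy|)+1 lattice points, so counting each shared vertex once the boundary has gcd(9,17) + gcd(9,4) + gcd(5,1) + gcd(8,18) + gcd(15,4) = 1+1+1+2+1 = 6.
Pick's theorem gives I = A − B/2 + 1 = 221 − 6/2 + 1 = 219, so the closed region contains I + B = 219 + 6 = 225 lattice points.

225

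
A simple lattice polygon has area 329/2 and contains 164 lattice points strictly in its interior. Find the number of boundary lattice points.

Pick's theorem gives A = I + B/2 − 1, so B = 2(A − I + 1) = 2(329/2 − 164 + 1) = 3.

3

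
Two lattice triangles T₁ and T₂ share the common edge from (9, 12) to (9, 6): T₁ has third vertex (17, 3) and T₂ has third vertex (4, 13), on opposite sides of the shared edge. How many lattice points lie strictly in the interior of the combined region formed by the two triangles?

38

The union is the simple quadrilateral with vertices (9, 12), (17, 3), (9, 6), (4, 13) in order.
Using the shoelace formula, 2A = |(9·3 − 17·12) + (17·6 − 9·3) + (9·13 − 4·6) + (4·12 − 9·13)| = 78, so the area is 39.
Along each edge there are gcd(|Δx|,|Δy|)+1 lattice points, so counting each shared vertex once the boundary has gcd(8,9) + gcd(8,3) + gcd(5,7) + gcd(5,1) = 1+1+1+1 = 4.
By Pick's theorem I = A − B/2 + 1 = 39 − 4/2 + 1 = 38.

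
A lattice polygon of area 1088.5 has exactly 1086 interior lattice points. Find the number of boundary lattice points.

Pick's theorem gives A = I + B/2 − 1, so B = 2(A − I + 1) = 2(1088.5 − 1086 + 1) = 7.

7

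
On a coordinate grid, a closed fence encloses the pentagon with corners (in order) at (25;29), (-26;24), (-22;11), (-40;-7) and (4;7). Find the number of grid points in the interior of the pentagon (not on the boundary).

929

Using the shoelace formula, 2A = |(25·24 − (-26)·29) + ((-26)·11 − (-22)·24) + ((-22)·(-7) − (-40)·11) + ((-40)·7 − 4·(-7)) + (4·29 − 25·7)| = 1879, so the area is 1879/2.
Summing gcd(|Δx|,|Δy|) over the edges gives the boundary count: gcd(51,5) + gcd(4,13) + gcd(18,18) + gcd(44,14) + gcd(21,22) = 1+1+18+2+1 = 23.
By Pick's theorem A = I + B/2 − 1, so I = 1879/2 − 23/2 + 1 = 929.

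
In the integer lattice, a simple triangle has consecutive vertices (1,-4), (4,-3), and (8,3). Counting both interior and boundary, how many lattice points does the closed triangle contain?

13

The shoelace formula gives twice the area as |[1·(-3) − 4·(-4)] + [4·3 − 8·(-3)] + [8·(-4) − 1·3]| = 14, so the area is 7.
Along each edge there are gcd(|Δx|,|Δy|)+1 lattice points, so counting each shared vertex once the boundary has gcd(3,1) + gcd(4,6) + gcd(7,7) = 1+2+7 = 10.
Pick's theorem gives I = A − B/2 + 1 = 7 − 10/2 + 1 = 3, so the closed region contains I + B = 3 + 10 = 13 lattice points.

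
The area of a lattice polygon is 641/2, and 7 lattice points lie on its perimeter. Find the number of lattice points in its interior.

Pick's theorem A = I + B/2 − 1 rearranges to I = A − B/2 + 1 = 641/2 − 7/2 + 1 = 318.

318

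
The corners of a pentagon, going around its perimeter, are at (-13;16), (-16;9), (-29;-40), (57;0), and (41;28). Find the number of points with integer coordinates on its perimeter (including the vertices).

14

Summing gcd(|Δx|,|Δy|) over the edges gives the boundary count: gcd(3,7) + gcd(13,49) + gcd(86,40) + gcd(16,28) + gcd(54,12) = 1+1+2+4+6 = 14.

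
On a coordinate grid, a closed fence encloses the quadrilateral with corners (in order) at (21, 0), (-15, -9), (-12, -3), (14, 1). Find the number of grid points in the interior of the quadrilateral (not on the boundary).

By the shoelace formula, twice the signed area is |[21·(-9) − (-15)·0] + [(-15)·(-3) − (-12)·(-9)] + [(-12)·1 − 14·(-3)] + [14·0 − 21·1]| = 243, so the area is 121.5.
Summing gcd(|Δx|,|Δy|) over the edges gives the boundary count: gcd(36,9) + gcd(3,6) + gcd(26,4) + gcd(7,1) = 9+3+2+1 = 15.
By Pick's theorem A = I + B/2 − 1, so I = 121.5 − 15/2 + 1 = 115.

115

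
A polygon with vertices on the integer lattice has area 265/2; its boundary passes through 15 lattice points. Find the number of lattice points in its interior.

126

Pick's theorem A = I + B/2 − 1 rearranges to I = A − B/2 + 1 = 265/2 − 15/2 + 1 = 126.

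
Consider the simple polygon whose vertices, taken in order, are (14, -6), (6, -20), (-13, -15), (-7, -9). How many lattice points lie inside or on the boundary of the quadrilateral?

The shoelace formula gives twice the area as |(14·(-20) − 6·(-6)) + (6·(-15) − (-13)·(-20)) + ((-13)·(-9) − (-7)·(-15)) + ((-7)·(-6) − 14·(-9))| = 414, so the area is 207.
Along each edge there are gcd(|Δx|,|Δy|)+1 lattice points, so counting each shared vertex once the boundary has gcd(8,14) + gcd(19,5) + gcd(6,6) + gcd(21,3) = 2+1+6+3 = 12.
Pick's theorem gives I = A − B/2 + 1 = 207 − 12/2 + 1 = 202, so the closed region contains I + B = 202 + 12 = 214 lattice points.

214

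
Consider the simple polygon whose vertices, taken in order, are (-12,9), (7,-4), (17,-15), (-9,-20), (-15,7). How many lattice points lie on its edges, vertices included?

7

The number of boundary lattice points is Σ gcd(|Δx|,|Δy|) = gcd(19,13) + gcd(10,11) + gcd(26,5) + gcd(6,27) + gcd(3,2) = 1+1+1+3+1 = 7.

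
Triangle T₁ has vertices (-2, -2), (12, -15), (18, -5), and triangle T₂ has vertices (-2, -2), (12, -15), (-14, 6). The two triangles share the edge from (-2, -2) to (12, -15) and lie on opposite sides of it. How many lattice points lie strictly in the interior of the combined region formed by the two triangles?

The union is the simple quadrilateral with vertices (-2, -2), (18, -5), (12, -15), (-14, 6) in order.
Using the shoelace formula, 2A = |((-2)·(-5) − 18·(-2)) + (18·(-15) − 12·(-5)) + (12·6 − (-14)·(-15)) + ((-14)·(-2) − (-2)·6)| = 262, so the area is 131.
The number of boundary lattice points is Σ gcd(|Δx|,|Δy|) = gcd(20,3) + gcd(6,10) + gcd(26,21) + gcd(12,8) = 1+2+1+4 = 8.
By Pick's theorem I = A − B/2 + 1 = 131 − 8/2 + 1 = 128.

128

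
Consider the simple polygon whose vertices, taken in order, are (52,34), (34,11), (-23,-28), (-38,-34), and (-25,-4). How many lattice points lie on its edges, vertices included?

Along each edge there are gcd(|Δx|,|Δy|)+1 lattice points, so counting each shared vertex once the boundary has gcd(18,23) + gcd(57,39) + gcd(15,6) + gcd(13,30) + gcd(77,38) = 1+3+3+1+1 = 9.

9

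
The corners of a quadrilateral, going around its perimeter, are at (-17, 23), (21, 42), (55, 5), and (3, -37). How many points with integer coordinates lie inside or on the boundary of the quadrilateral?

3028

Using the shoelace formula, 2A = |((-17)·42 − 21·23) + (21·5 − 55·42) + (55·(-37) − 3·5) + (3·23 − (-17)·(-37))| = 6012, so the area is 3006.
The number of boundary lattice points is Σ gcd(|Δx|,|Δy|) = gcd(38,19) + gcd(34,37) + gcd(52,42) + gcd(20,60) = 19+1+2+20 = 42.
Pick's theorem gives I = A − B/2 + 1 = 3006 − 42/2 + 1 = 2986, so the closed region contains I + B = 2986 + 42 = 3028 lattice points.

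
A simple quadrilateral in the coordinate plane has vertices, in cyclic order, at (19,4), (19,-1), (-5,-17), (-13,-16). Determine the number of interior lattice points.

The shoelace formula gives twice the area as |[19·(-1) − 19·4] + [19·(-17) − (-5)·(-1)] + [(-5)·(-16) − (-13)·(-17)] + [(-13)·4 − 19·(-16)]| = 312, so the area is 156.
Summing gcd(|Δx|,|Δy|) over the edges gives the boundary count: gcd(0,5) + gcd(24,16) + gcd(8,1) + gcd(32,20) = 5+8+1+4 = 18.
By Pick's theorem A = I + B/2 − 1, so I = 156 − 18/2 + 1 = 148.

148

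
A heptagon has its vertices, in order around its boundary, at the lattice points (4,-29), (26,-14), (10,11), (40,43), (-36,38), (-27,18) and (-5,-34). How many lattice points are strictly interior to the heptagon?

2921

The shoelace formula gives twice the area as |[4·(-14) − 26·(-29)] + [26·11 − 10·(-14)] + [10·43 − 40·11] + [40·38 − (-36)·43] + [(-36)·18 − (-27)·38] + [(-27)·(-34) − (-5)·18] + [(-5)·(-29) − 4·(-34)]| = 5849, so the area is 2924.5.
Summing gcd(|Δx|,|Δy|) over the edges gives the boundary count: gcd(22,15) + gcd(16,25) + gcd(30,32) + gcd(76,5) + gcd(9,20) + gcd(22,52) + gcd(9,5) = 1+1+2+1+1+2+1 = 9.
By Pick's theorem A = I + B/2 − 1, so I = 2924.5 − 9/2 + 1 = 2921.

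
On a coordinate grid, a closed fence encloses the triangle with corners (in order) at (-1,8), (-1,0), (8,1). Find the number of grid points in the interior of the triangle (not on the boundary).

32

Using the shoelace formula, 2A = |[(-1)·0 − (-1)·8] + [(-1)·1 − 8·0] + [8·8 − (-1)·1]| = 72, so the area is 36.
Summing gcd(|Δx|,|Δy|) over the edges gives the boundary count: gcd(0,8) + gcd(9,1) + gcd(9,7) = 8+1+1 = 10.
By Pick's theorem A = I + B/2 − 1, so I = 36 − 10/2 + 1 = 32.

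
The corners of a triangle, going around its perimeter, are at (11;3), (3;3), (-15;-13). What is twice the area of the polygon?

By the shoelace formula, twice the signed area is |[11·3 − 3·3] + [3·(-13) − (-15)·3] + [(-15)·3 − 11·(-13)]| = 128, so the area is 64.

128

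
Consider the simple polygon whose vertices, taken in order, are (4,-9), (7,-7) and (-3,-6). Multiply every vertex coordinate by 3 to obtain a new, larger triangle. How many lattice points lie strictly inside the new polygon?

100

By the shoelace formula, twice the signed area is |(4·(-7) − 7·(-9)) + (7·(-6) − (-3)·(-7)) + ((-3)·(-9) − 4·(-6))| = 23, so the area is 23/2.
Along each edge there are gcd(|Δx|,|Δy|)+1 lattice points, so counting each shared vertex once the boundary has gcd(3,2) + gcd(10,1) + gcd(7,3) = 1+1+1 = 3.
Scaling by 3 multiplies the area by 3² = 9 (so the new area is 207/2) and multiplies the boundary lattice-point count by 3, giving 9.
By Pick's theorem, the interior count of the dilated polygon is 207/2 − 9/2 + 1 = 100.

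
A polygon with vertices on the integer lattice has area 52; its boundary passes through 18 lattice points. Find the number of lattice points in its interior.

44

From Pick's theorem, I = A − B/2 + 1 = 52 − 18/2 + 1 = 44.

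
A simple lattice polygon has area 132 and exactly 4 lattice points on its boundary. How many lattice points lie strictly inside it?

Pick's theorem A = I + B/2 − 1 rearranges to I = A − B/2 + 1 = 132 − 4/2 + 1 = 131.

131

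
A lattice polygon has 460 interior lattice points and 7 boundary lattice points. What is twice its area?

925

Pick's theorem states A = I + B/2 − 1, so A = 460 + 7/2 − 1 = 925/2.
Hence 2A = 925.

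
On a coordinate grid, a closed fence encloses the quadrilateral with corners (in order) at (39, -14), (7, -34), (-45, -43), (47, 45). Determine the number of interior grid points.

The shoelace formula gives twice the area as |[39·(-34) − 7·(-14)] + [7·(-43) − (-45)·(-34)] + [(-45)·45 − 47·(-43)] + [47·(-14) − 39·45]| = 5476, so the area is 2738.
The number of boundary lattice points is Σ gcd(|Δx|,|Δy|) = gcd(32,20) + gcd(52,9) + gcd(92,88) + gcd(8,59) = 4+1+4+1 = 10.
By Pick's theorem A = I + B/2 − 1, so I = 2738 − 10/2 + 1 = 2734.

2734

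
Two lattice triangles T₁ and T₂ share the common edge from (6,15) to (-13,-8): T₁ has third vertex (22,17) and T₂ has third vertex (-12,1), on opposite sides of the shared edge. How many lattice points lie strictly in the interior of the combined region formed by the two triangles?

The union is the simple quadrilateral with vertices (6,15), (22,17), (-13,-8), (-12,1) in order.
Using the shoelace formula, 2A = |(6·17 − 22·15) + (22·(-8) − (-13)·17) + ((-13)·1 − (-12)·(-8)) + ((-12)·15 − 6·1)| = 478, so the area is 239.
Along each edge there are gcd(|Δx|,|Δy|)+1 lattice points, so counting each shared vertex once the boundary has gcd(16,2) + gcd(35,25) + gcd(1,9) + gcd(18,14) = 2+5+1+2 = 10.
By Pick's theorem I = A − B/2 + 1 = 239 − 10/2 + 1 = 235.

235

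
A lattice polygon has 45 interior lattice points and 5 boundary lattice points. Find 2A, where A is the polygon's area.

93

By Pick's theorem, A = I + B/2 − 1 = 45 + 5/2 − 1 = 93/2.
Hence 2A = 93.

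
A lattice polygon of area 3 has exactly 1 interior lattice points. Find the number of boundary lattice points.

6

Pick's theorem gives A = I + B/2 − 1, so B = 2(A − I + 1) = 2(3 − 1 + 1) = 6.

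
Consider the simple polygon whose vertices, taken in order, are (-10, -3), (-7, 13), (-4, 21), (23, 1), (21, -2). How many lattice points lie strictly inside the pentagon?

By the shoelace formula, twice the signed area is |[(-10)·13 − (-7)·(-3)] + [(-7)·21 − (-4)·13] + [(-4)·1 − 23·21] + [23·(-2) − 21·1] + [21·(-3) − (-10)·(-2)]| = 883, so the area is 883/2.
Summing gcd(|Δx|,|Δy|) over the edges gives the boundary count: gcd(3,16) + gcd(3,8) + gcd(27,20) + gcd(2,3) + gcd(31,1) = 1+1+1+1+1 = 5.
By Pick's theorem A = I + B/2 − 1, so I = 883/2 − 5/2 + 1 = 440.

440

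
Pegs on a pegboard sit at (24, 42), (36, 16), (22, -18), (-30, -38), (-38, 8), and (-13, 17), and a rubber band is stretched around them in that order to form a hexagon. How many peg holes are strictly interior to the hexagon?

Using the shoelace formula, 2A = |(24·16 − 36·42) + (36·(-18) − 22·16) + (22·(-38) − (-30)·(-18)) + ((-30)·8 − (-38)·(-38)) + ((-38)·17 − (-13)·8) + ((-13)·42 − 24·17)| = 6684, so the area is 3342.
Summing gcd(|Δx|,|Δy|) over the edges gives the boundary count: gcd(12,26) + gcd(14,34) + gcd(52,20) + gcd(8,46) + gcd(25,9) + gcd(37,25) = 2+2+4+2+1+1 = 12.
By Pick's theorem A = I + B/2 − 1, so I = 3342 − 12/2 + 1 = 3337.

3337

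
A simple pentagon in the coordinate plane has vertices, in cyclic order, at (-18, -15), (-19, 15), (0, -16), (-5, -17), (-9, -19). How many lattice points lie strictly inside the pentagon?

296

Using the shoelace formula, 2A = |((-18)·15 − (-19)·(-15)) + ((-19)·(-16) − 0·15) + (0·(-17) − (-5)·(-16)) + ((-5)·(-19) − (-9)·(-17)) + ((-9)·(-15) − (-18)·(-19))| = 596, so the area is 298.
Summing gcd(|Δx|,|Δy|) over the edges gives the boundary count: gcd(1,30) + gcd(19,31) + gcd(5,1) + gcd(4,2) + gcd(9,4) = 1+1+1+2+1 = 6.
By Pick's theorem A = I + B/2 − 1, so I = 298 − 6/2 + 1 = 296.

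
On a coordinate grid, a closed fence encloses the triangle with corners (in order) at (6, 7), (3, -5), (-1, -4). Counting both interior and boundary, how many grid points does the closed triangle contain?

Using the shoelace formula, 2A = |[6·(-5) − 3·7] + [3·(-4) − (-1)·(-5)] + [(-1)·7 − 6·(-4)]| = 51, so the area is 51/2.
Summing gcd(|Δx|,|Δy|) over the edges gives the boundary count: gcd(3,12) + gcd(4,1) + gcd(7,11) = 3+1+1 = 5.
Pick's theorem gives I = A − B/2 + 1 = 51/2 − 5/2 + 1 = 24, so the closed region contains I + B = 24 + 5 = 29 lattice points.

29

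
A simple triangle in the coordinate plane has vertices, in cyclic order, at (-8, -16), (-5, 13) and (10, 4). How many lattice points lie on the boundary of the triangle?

Along each edge there are gcd(|Δx|,|Δy|)+1 lattice points, so counting each shared vertex once the boundary has gcd(3,29) + gcd(15,9) + gcd(18,20) = 1+3+2 = 6.

6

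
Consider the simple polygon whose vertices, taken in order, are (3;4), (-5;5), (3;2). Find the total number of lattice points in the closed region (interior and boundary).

By the shoelace formula, twice the signed area is |(3·5 − (-5)·4) + ((-5)·2 − 3·5) + (3·4 − 3·2)| = 16, so the area is 8.
Summing gcd(|Δx|,|Δy|) over the edges gives the boundary count: gcd(8,1) + gcd(8,3) + gcd(0,2) = 1+1+2 = 4.
Pick's theorem gives I = A − B/2 + 1 = 8 − 4/2 + 1 = 7, so the closed region contains I + B = 7 + 4 = 11 lattice points.

11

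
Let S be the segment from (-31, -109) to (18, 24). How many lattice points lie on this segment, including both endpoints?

The number of lattice points on a segment between lattice points is gcd(|Δx|,|Δy|) + 1 = gcd(49,133) + 1 = 7 + 1 = 8.

8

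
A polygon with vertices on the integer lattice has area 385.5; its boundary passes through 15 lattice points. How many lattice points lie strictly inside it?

Pick's theorem A = I + B/2 − 1 rearranges to I = A − B/2 + 1 = 385.5 − 15/2 + 1 = 379.

379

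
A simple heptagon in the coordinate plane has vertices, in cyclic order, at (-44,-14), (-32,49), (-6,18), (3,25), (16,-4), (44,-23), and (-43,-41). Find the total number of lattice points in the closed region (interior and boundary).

Using the shoelace formula, 2A = |[(-44)·49 − (-32)·(-14)] + [(-32)·18 − (-6)·49] + [(-6)·25 − 3·18] + [3·(-4) − 16·25] + [16·(-23) − 44·(-4)] + [44·(-41) − (-43)·(-23)] + [(-43)·(-14) − (-44)·(-41)]| = 7689, so the area is 3844.5.
The number of boundary lattice points is Σ gcd(|Δx|,|Δy|) = gcd(12,63) + gcd(26,31) + gcd(9,7) + gcd(13,29) + gcd(28,19) + gcd(87,18) + gcd(1,27) = 3+1+1+1+1+3+1 = 11.
Pick's theorem gives I = A − B/2 + 1 = 3844.5 − 11/2 + 1 = 3840, so the closed region contains I + B = 3840 + 11 = 3851 lattice points.

3851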